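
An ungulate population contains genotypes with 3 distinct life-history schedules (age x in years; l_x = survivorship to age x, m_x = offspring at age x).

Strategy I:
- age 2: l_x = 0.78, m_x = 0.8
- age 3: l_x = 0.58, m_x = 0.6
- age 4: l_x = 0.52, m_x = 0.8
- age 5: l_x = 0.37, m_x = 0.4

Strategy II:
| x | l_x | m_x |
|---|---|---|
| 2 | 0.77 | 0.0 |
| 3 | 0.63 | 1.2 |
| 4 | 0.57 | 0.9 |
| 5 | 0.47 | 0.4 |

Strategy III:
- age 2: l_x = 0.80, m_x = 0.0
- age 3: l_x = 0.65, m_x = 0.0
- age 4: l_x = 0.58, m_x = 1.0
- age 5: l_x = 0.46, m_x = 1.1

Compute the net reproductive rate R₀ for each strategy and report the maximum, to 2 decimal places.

1.54

Strategy I: R₀ = 0.78×0.8 + 0.58×0.6 + 0.52×0.8 + 0.37×0.4 = 1.5360
Strategy II: R₀ = 0.77×0.0 + 0.63×1.2 + 0.57×0.9 + 0.47×0.4 = 1.4570
Strategy III: R₀ = 0.80×0.0 + 0.65×0.0 + 0.58×1.0 + 0.46×1.1 = 1.0860
Highest R₀: strategy I with 1.5360.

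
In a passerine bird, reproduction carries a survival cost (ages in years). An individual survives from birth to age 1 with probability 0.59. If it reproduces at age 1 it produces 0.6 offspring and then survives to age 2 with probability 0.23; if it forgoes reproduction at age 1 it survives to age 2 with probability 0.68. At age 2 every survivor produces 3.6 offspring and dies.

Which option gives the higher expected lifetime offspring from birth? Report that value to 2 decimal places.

breed at age 1: R₀ = 0.59 × (0.6 + 0.23 × 3.6) = 0.59 × 1.4280 = 0.8425
delay to age 2: R₀ = 0.59 × (0.68 × 3.6) = 0.59 × 2.4480 = 1.4443
Higher: delay to age 2 (1.4443).

1.44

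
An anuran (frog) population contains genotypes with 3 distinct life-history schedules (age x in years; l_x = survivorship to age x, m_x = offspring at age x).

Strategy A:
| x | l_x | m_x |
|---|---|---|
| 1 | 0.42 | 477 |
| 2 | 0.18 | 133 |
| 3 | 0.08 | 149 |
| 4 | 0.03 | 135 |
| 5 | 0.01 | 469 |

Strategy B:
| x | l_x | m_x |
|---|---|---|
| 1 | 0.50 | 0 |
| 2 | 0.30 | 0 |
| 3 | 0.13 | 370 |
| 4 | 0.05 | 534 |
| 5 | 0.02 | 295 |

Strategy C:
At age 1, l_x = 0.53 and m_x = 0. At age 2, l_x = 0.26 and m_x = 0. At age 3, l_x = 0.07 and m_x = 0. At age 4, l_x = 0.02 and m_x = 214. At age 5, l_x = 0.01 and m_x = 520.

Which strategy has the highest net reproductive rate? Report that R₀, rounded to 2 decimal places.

244.94

Strategy A: R₀ = 0.42×477 + 0.18×133 + 0.08×149 + 0.03×135 + 0.01×469 = 244.9400
Strategy B: R₀ = 0.50×0 + 0.30×0 + 0.13×370 + 0.05×534 + 0.02×295 = 80.7000
Strategy C: R₀ = 0.53×0 + 0.26×0 + 0.07×0 + 0.02×214 + 0.01×520 = 9.4800
Highest R₀: strategy A with 244.9400.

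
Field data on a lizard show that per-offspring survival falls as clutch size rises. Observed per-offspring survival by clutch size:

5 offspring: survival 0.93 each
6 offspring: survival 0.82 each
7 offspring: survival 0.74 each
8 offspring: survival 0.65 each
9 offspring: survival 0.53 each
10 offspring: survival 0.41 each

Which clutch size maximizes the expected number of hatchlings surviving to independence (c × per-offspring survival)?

8

Expected hatchlings surviving to independence = c × s(c):
  c=5: 5 × 0.93 = 4.650
  c=6: 6 × 0.82 = 4.920
  c=7: 7 × 0.74 = 5.180
  c=8: 8 × 0.65 = 5.200
  c=9: 9 × 0.53 = 4.770
  c=10: 10 × 0.41 = 4.100
Maximum at c = 8 (5.200 hatchlings surviving to independence).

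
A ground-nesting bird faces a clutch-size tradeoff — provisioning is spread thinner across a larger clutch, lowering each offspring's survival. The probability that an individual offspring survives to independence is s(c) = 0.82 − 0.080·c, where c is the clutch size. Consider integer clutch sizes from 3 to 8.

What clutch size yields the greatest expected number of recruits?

5

Expected recruits = c × s(c):
  c=3: 3 × 0.580 = 1.740
  c=4: 4 × 0.500 = 2.000
  c=5: 5 × 0.420 = 2.100
  c=6: 6 × 0.340 = 2.040
  c=7: 7 × 0.260 = 1.820
  c=8: 8 × 0.180 = 1.440
Maximum at c = 5 (2.100 recruits).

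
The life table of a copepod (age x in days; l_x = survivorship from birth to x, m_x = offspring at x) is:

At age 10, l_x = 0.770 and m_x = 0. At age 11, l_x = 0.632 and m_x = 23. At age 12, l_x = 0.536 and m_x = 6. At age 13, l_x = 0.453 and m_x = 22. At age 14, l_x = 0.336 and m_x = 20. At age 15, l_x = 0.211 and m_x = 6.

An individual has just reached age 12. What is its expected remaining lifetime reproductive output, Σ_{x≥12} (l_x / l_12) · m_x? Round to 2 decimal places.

39.49

l_12 = 0.536. Conditional survival from age 12 to x is l_x / l_12.
  x=12: (0.536/0.536) × 6 = 6.0000
  x=13: (0.453/0.536) × 22 = 18.5933
  x=14: (0.336/0.536) × 20 = 12.5373
  x=15: (0.211/0.536) × 6 = 2.3619
Sum = 6.0000 + 18.5933 + 12.5373 + 2.3619 = 39.4925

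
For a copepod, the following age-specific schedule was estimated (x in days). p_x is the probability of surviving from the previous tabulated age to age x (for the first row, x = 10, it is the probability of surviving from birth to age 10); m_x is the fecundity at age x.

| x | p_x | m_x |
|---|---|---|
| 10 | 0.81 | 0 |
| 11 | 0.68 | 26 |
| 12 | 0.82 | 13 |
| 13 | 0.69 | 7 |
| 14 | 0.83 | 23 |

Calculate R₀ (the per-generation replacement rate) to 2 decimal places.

28.32

Survivorship from birth: l_x = p_10·p_11·…·p_x.
  l_10 = 0.81000
  l_11 = 0.55080
  l_12 = 0.45166
  l_13 = 0.31164
  l_14 = 0.25866
R₀ = Σ l_x m_x:
  age 10: 0.81000 × 0 = 0.0000
  age 11: 0.55080 × 26 = 14.3208
  age 12: 0.45166 × 13 = 5.8716
  age 13: 0.31164 × 7 = 2.1815
  age 14: 0.25866 × 23 = 5.9492
R₀ = 0.0000 + 14.3208 + 5.8716 + 2.1815 + 5.9492 = 28.3230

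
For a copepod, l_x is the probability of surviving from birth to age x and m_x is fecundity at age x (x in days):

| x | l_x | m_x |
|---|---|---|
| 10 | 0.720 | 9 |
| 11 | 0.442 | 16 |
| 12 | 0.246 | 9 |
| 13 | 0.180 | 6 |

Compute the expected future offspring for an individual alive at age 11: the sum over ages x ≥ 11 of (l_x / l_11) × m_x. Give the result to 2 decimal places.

l_11 = 0.442. Conditional survival from age 11 to x is l_x / l_11.
  x=11: (0.442/0.442) × 16 = 16.0000
  x=12: (0.246/0.442) × 9 = 5.0090
  x=13: (0.180/0.442) × 6 = 2.4434
Sum = 16.0000 + 5.0090 + 2.4434 = 23.4525

23.45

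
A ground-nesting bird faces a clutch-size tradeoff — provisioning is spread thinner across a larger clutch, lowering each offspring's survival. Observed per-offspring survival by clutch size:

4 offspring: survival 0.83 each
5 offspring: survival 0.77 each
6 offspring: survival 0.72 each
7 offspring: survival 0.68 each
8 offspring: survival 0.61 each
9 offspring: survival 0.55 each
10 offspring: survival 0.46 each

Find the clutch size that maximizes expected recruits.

9

Expected recruits = c × s(c):
  c=4: 4 × 0.83 = 3.320
  c=5: 5 × 0.77 = 3.850
  c=6: 6 × 0.72 = 4.320
  c=7: 7 × 0.68 = 4.760
  c=8: 8 × 0.61 = 4.880
  c=9: 9 × 0.55 = 4.950
  c=10: 10 × 0.46 = 4.600
Maximum at c = 9 (4.950 recruits).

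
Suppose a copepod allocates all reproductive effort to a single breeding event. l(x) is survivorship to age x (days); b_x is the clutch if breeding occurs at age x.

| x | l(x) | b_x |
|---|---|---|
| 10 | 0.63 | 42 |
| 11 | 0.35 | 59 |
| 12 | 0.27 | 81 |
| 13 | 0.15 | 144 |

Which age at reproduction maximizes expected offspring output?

Expected offspring if breeding at age x = l(x) × b_x:
  age 10: 0.63 × 42 = 26.460
  age 11: 0.35 × 59 = 20.650
  age 12: 0.27 × 81 = 21.870
  age 13: 0.15 × 144 = 21.600
Maximum at age 10 (26.460).

10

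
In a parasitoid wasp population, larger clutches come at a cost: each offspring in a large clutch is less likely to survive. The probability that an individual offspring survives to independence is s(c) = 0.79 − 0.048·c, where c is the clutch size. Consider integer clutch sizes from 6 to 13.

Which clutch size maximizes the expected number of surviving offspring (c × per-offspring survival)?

Expected surviving offspring = c × s(c):
  c=6: 6 × 0.502 = 3.012
  c=7: 7 × 0.454 = 3.178
  c=8: 8 × 0.406 = 3.248
  c=9: 9 × 0.358 = 3.222
  c=10: 10 × 0.310 = 3.100
  c=11: 11 × 0.262 = 2.882
  c=12: 12 × 0.214 = 2.568
  c=13: 13 × 0.166 = 2.158
Maximum at c = 8 (3.248 surviving offspring).

8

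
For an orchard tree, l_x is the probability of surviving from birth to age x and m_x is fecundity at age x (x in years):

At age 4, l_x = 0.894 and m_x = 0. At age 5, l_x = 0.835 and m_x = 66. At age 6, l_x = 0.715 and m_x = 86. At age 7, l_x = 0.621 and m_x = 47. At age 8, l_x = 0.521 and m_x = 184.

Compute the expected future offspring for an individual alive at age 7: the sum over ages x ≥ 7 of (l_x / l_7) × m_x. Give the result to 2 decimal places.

l_7 = 0.621. Conditional survival from age 7 to x is l_x / l_7.
  x=7: (0.621/0.621) × 47 = 47.0000
  x=8: (0.521/0.621) × 184 = 154.3704
Sum = 47.0000 + 154.3704 = 201.3704

201.37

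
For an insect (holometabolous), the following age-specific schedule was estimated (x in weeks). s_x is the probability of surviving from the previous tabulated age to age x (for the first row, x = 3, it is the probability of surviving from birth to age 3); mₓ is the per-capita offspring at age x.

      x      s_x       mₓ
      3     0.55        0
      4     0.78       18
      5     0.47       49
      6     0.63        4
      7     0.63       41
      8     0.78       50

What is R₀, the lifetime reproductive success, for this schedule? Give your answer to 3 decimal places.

24.512

Survivorship from birth: l_x = s_3·s_4·…·s_x.
  l_3 = 0.55000
  l_4 = 0.42900
  l_5 = 0.20163
  l_6 = 0.12703
  l_7 = 0.08003
  l_8 = 0.06242
R₀ = Σ l_x mₓ:
  age 3: 0.55000 × 0 = 0.0000
  age 4: 0.42900 × 18 = 7.7220
  age 5: 0.20163 × 49 = 9.8799
  age 6: 0.12703 × 4 = 0.5081
  age 7: 0.08003 × 41 = 3.2812
  age 8: 0.06242 × 50 = 3.1210
R₀ = 0.0000 + 7.7220 + 9.8799 + 0.5081 + 3.2812 + 3.1210 = 24.5122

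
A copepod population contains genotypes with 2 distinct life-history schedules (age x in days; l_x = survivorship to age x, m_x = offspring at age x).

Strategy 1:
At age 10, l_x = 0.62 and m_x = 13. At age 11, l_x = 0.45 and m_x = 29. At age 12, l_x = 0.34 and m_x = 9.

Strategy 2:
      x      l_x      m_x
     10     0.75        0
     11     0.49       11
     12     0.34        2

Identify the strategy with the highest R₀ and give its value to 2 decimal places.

Strategy 1: R₀ = 0.62×13 + 0.45×29 + 0.34×9 = 24.1700
Strategy 2: R₀ = 0.75×0 + 0.49×11 + 0.34×2 = 6.0700
Highest R₀: strategy 1 with 24.1700.

24.17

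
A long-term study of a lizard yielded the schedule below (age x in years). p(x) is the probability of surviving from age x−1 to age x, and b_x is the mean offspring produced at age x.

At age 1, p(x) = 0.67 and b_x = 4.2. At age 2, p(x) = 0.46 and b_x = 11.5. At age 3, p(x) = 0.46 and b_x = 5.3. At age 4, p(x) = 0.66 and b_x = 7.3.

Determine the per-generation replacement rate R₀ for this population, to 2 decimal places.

Survivorship from birth: l_x = p_1·p_2·…·p_x.
  l_1 = 0.67000
  l_2 = 0.30820
  l_3 = 0.14177
  l_4 = 0.09357
R₀ = Σ l_x b_x:
  age 1: 0.67000 × 4.2 = 2.8140
  age 2: 0.30820 × 11.5 = 3.5443
  age 3: 0.14177 × 5.3 = 0.7514
  age 4: 0.09357 × 7.3 = 0.6831
R₀ = 2.8140 + 3.5443 + 0.7514 + 0.6831 = 7.7927

7.79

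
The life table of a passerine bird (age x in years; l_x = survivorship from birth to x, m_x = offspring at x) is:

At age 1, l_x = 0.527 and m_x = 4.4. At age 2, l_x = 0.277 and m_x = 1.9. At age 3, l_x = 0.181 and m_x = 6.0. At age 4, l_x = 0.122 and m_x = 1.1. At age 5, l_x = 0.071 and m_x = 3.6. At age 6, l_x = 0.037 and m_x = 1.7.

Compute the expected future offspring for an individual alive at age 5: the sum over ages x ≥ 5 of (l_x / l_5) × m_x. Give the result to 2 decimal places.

4.49

l_5 = 0.071. Conditional survival from age 5 to x is l_x / l_5.
  x=5: (0.071/0.071) × 3.6 = 3.6000
  x=6: (0.037/0.071) × 1.7 = 0.8859
Sum = 3.6000 + 0.8859 = 4.4859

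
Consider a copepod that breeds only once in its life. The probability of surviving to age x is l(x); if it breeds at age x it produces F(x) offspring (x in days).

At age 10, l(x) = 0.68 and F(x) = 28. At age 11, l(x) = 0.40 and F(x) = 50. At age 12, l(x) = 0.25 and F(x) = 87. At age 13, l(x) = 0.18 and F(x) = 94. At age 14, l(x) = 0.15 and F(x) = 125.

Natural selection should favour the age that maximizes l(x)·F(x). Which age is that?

12

Expected offspring if breeding at age x = l(x) × F(x):
  age 10: 0.68 × 28 = 19.040
  age 11: 0.40 × 50 = 20.000
  age 12: 0.25 × 87 = 21.750
  age 13: 0.18 × 94 = 16.920
  age 14: 0.15 × 125 = 18.750
Maximum at age 12 (21.750).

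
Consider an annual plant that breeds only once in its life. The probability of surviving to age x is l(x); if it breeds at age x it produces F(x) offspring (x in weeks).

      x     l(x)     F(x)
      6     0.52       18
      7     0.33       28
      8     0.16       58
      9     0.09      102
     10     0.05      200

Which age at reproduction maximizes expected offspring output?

10

Expected offspring if breeding at age x = l(x) × F(x):
  age 6: 0.52 × 18 = 9.360
  age 7: 0.33 × 28 = 9.240
  age 8: 0.16 × 58 = 9.280
  age 9: 0.09 × 102 = 9.180
  age 10: 0.05 × 200 = 10.000
Maximum at age 10 (10.000).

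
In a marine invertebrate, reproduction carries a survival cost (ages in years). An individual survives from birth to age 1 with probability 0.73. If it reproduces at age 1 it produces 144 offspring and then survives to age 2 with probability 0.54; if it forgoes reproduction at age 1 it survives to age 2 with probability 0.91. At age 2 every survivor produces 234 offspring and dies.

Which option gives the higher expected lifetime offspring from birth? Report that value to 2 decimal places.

197.36

breed at age 1: R₀ = 0.73 × (144 + 0.54 × 234) = 0.73 × 270.3600 = 197.3628
delay to age 2: R₀ = 0.73 × (0.91 × 234) = 0.73 × 212.9400 = 155.4462
Higher: breed at age 1 (197.3628).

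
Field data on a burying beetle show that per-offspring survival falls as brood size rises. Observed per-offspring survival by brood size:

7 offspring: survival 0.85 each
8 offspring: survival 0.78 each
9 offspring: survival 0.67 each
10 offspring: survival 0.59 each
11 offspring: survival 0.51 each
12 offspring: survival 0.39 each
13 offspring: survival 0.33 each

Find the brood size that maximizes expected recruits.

Expected recruits = c × s(c):
  c=7: 7 × 0.85 = 5.950
  c=8: 8 × 0.78 = 6.240
  c=9: 9 × 0.67 = 6.030
  c=10: 10 × 0.59 = 5.900
  c=11: 11 × 0.51 = 5.610
  c=12: 12 × 0.39 = 4.680
  c=13: 13 × 0.33 = 4.290
Maximum at c = 8 (6.240 recruits).

8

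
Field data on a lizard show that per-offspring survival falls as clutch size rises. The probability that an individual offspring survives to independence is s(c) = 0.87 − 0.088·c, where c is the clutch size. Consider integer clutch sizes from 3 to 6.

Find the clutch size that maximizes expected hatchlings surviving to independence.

5

Expected hatchlings surviving to independence = c × s(c):
  c=3: 3 × 0.606 = 1.818
  c=4: 4 × 0.518 = 2.072
  c=5: 5 × 0.430 = 2.150
  c=6: 6 × 0.342 = 2.052
Maximum at c = 5 (2.150 hatchlings surviving to independence).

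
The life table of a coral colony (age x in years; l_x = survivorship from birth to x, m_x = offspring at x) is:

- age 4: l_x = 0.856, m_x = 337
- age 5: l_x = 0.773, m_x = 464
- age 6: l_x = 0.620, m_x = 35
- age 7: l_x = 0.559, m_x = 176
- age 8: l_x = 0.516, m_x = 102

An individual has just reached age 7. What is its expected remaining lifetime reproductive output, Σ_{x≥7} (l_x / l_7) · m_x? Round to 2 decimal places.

270.15

l_7 = 0.559. Conditional survival from age 7 to x is l_x / l_7.
  x=7: (0.559/0.559) × 176 = 176.0000
  x=8: (0.516/0.559) × 102 = 94.1538
Sum = 176.0000 + 94.1538 = 270.1538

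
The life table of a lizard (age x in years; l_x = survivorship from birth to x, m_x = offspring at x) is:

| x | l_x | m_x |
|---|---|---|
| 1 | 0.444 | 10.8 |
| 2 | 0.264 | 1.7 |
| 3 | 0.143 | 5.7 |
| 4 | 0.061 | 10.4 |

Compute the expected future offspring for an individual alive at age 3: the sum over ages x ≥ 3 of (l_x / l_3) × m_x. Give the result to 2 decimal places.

l_3 = 0.143. Conditional survival from age 3 to x is l_x / l_3.
  x=3: (0.143/0.143) × 5.7 = 5.7000
  x=4: (0.061/0.143) × 10.4 = 4.4364
Sum = 5.7000 + 4.4364 = 10.1364

10.14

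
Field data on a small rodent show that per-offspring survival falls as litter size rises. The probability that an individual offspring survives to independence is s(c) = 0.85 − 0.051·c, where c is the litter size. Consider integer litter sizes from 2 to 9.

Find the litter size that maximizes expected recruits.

8

Expected recruits = c × s(c):
  c=2: 2 × 0.748 = 1.496
  c=3: 3 × 0.697 = 2.091
  c=4: 4 × 0.646 = 2.584
  c=5: 5 × 0.595 = 2.975
  c=6: 6 × 0.544 = 3.264
  c=7: 7 × 0.493 = 3.451
  c=8: 8 × 0.442 = 3.536
  c=9: 9 × 0.391 = 3.519
Maximum at c = 8 (3.536 recruits).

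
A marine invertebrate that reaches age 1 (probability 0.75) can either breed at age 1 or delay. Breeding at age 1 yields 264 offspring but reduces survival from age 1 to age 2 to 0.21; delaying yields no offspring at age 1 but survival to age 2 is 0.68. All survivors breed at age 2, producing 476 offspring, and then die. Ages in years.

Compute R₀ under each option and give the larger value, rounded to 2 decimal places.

breed at age 1: R₀ = 0.75 × (264 + 0.21 × 476) = 0.75 × 363.9600 = 272.9700
delay to age 2: R₀ = 0.75 × (0.68 × 476) = 0.75 × 323.6800 = 242.7600
Higher: breed at age 1 (272.9700).

272.97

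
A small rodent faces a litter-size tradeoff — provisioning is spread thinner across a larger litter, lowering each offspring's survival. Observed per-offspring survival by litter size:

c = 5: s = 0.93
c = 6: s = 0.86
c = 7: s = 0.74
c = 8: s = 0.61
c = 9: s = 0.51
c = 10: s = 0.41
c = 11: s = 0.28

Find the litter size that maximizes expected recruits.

7

Expected recruits = c × s(c):
  c=5: 5 × 0.93 = 4.650
  c=6: 6 × 0.86 = 5.160
  c=7: 7 × 0.74 = 5.180
  c=8: 8 × 0.61 = 4.880
  c=9: 9 × 0.51 = 4.590
  c=10: 10 × 0.41 = 4.100
  c=11: 11 × 0.28 = 3.080
Maximum at c = 7 (5.180 recruits).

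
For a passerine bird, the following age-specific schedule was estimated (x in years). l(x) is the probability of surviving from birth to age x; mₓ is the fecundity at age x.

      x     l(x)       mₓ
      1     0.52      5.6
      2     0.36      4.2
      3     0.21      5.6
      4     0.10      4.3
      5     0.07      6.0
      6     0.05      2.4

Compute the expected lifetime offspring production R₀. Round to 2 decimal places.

R₀ = Σ l(x) mₓ:
  age 1: 0.52 × 5.6 = 2.9120
  age 2: 0.36 × 4.2 = 1.5120
  age 3: 0.21 × 5.6 = 1.1760
  age 4: 0.10 × 4.3 = 0.4300
  age 5: 0.07 × 6.0 = 0.4200
  age 6: 0.05 × 2.4 = 0.1200
R₀ = 2.9120 + 1.5120 + 1.1760 + 0.4300 + 0.4200 + 0.1200 = 6.5700

6.57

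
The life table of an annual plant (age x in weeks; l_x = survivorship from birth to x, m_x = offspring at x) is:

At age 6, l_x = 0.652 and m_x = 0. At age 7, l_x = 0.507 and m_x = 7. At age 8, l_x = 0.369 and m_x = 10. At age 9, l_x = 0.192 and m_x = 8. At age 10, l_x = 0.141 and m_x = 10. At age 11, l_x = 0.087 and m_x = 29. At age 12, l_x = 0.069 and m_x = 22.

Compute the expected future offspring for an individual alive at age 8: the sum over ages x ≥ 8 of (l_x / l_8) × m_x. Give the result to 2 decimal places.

l_8 = 0.369. Conditional survival from age 8 to x is l_x / l_8.
  x=8: (0.369/0.369) × 10 = 10.0000
  x=9: (0.192/0.369) × 8 = 4.1626
  x=10: (0.141/0.369) × 10 = 3.8211
  x=11: (0.087/0.369) × 29 = 6.8374
  x=12: (0.069/0.369) × 22 = 4.1138
Sum = 10.0000 + 4.1626 + 3.8211 + 6.8374 + 4.1138 = 28.9350

28.93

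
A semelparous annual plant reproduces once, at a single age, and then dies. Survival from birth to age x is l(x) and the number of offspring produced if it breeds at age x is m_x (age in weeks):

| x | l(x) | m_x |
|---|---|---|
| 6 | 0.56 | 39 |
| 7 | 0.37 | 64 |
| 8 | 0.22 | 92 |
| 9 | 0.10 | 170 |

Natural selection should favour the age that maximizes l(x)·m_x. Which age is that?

Expected offspring if breeding at age x = l(x) × m_x:
  age 6: 0.56 × 39 = 21.840
  age 7: 0.37 × 64 = 23.680
  age 8: 0.22 × 92 = 20.240
  age 9: 0.10 × 170 = 17.000
Maximum at age 7 (23.680).

7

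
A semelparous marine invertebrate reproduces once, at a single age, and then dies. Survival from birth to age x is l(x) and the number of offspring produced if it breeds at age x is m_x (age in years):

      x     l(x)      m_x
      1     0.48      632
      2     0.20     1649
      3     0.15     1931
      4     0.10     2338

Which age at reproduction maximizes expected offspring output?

Expected offspring if breeding at age x = l(x) × m_x:
  age 1: 0.48 × 632 = 303.360
  age 2: 0.20 × 1649 = 329.800
  age 3: 0.15 × 1931 = 289.650
  age 4: 0.10 × 2338 = 233.800
Maximum at age 2 (329.800).

2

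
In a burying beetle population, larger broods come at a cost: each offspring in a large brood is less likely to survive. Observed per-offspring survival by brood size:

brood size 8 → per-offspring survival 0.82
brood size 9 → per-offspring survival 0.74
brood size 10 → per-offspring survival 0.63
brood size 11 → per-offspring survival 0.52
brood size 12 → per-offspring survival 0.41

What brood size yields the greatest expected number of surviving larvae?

Expected surviving larvae = c × s(c):
  c=8: 8 × 0.82 = 6.560
  c=9: 9 × 0.74 = 6.660
  c=10: 10 × 0.63 = 6.300
  c=11: 11 × 0.52 = 5.720
  c=12: 12 × 0.41 = 4.920
Maximum at c = 9 (6.660 surviving larvae).

9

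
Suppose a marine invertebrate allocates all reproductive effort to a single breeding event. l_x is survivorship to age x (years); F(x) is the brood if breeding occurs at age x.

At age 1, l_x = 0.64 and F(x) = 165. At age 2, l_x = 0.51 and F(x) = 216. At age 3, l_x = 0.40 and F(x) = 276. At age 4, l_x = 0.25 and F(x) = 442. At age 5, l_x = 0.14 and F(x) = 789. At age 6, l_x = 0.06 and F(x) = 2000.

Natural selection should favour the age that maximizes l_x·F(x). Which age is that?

Expected offspring if breeding at age x = l_x × F(x):
  age 1: 0.64 × 165 = 105.600
  age 2: 0.51 × 216 = 110.160
  age 3: 0.40 × 276 = 110.400
  age 4: 0.25 × 442 = 110.500
  age 5: 0.14 × 789 = 110.460
  age 6: 0.06 × 2000 = 120.000
Maximum at age 6 (120.000).

6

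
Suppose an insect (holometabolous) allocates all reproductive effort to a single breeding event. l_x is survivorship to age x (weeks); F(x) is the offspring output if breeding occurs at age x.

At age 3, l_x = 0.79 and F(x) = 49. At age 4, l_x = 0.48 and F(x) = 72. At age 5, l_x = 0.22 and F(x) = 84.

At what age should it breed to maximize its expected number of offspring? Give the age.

3

Expected offspring if breeding at age x = l_x × F(x):
  age 3: 0.79 × 49 = 38.710
  age 4: 0.48 × 72 = 34.560
  age 5: 0.22 × 84 = 18.480
Maximum at age 3 (38.710).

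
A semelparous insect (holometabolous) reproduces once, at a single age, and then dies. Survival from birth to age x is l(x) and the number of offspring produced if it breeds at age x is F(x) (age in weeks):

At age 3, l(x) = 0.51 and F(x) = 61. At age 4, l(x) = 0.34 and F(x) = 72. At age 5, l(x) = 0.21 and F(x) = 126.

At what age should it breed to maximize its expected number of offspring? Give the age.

Expected offspring if breeding at age x = l(x) × F(x):
  age 3: 0.51 × 61 = 31.110
  age 4: 0.34 × 72 = 24.480
  age 5: 0.21 × 126 = 26.460
Maximum at age 3 (31.110).

3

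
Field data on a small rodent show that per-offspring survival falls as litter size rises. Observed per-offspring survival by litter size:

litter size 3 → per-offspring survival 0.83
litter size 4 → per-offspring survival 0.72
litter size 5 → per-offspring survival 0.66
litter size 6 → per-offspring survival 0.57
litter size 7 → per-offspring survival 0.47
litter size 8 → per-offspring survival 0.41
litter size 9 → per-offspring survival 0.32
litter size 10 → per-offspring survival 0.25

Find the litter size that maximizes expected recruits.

6

Expected recruits = c × s(c):
  c=3: 3 × 0.83 = 2.490
  c=4: 4 × 0.72 = 2.880
  c=5: 5 × 0.66 = 3.300
  c=6: 6 × 0.57 = 3.420
  c=7: 7 × 0.47 = 3.290
  c=8: 8 × 0.41 = 3.280
  c=9: 9 × 0.32 = 2.880
  c=10: 10 × 0.25 = 2.500
Maximum at c = 6 (3.420 recruits).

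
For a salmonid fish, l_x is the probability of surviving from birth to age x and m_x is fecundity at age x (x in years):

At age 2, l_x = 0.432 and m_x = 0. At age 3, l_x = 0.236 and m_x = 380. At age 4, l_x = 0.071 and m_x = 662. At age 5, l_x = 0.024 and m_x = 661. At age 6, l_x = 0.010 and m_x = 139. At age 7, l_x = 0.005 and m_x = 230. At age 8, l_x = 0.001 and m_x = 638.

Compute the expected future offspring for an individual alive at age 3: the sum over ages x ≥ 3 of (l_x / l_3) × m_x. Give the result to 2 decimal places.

659.85

l_3 = 0.236. Conditional survival from age 3 to x is l_x / l_3.
  x=3: (0.236/0.236) × 380 = 380.0000
  x=4: (0.071/0.236) × 662 = 199.1610
  x=5: (0.024/0.236) × 661 = 67.2203
  x=6: (0.010/0.236) × 139 = 5.8898
  x=7: (0.005/0.236) × 230 = 4.8729
  x=8: (0.001/0.236) × 638 = 2.7034
Sum = 380.0000 + 199.1610 + 67.2203 + 5.8898 + 4.8729 + 2.7034 = 659.8475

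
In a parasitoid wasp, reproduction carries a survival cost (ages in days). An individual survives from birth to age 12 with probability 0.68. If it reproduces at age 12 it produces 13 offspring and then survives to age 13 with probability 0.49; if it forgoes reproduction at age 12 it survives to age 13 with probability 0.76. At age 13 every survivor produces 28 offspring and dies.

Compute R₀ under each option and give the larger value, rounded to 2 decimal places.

breed at age 12: R₀ = 0.68 × (13 + 0.49 × 28) = 0.68 × 26.7200 = 18.1696
delay to age 13: R₀ = 0.68 × (0.76 × 28) = 0.68 × 21.2800 = 14.4704
Higher: breed at age 12 (18.1696).

18.17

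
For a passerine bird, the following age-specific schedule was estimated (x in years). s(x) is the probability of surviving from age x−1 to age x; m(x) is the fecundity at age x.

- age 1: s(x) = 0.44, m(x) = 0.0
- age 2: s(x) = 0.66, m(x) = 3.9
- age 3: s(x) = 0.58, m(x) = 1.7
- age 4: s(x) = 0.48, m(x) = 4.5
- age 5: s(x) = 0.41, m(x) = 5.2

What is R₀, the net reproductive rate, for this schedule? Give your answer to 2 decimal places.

Survivorship from birth: l_x = s_1·s_2·…·s_x.
  l_1 = 0.44000
  l_2 = 0.29040
  l_3 = 0.16843
  l_4 = 0.08085
  l_5 = 0.03315
R₀ = Σ l_x m(x):
  age 1: 0.44000 × 0.0 = 0.0000
  age 2: 0.29040 × 3.9 = 1.1326
  age 3: 0.16843 × 1.7 = 0.2863
  age 4: 0.08085 × 4.5 = 0.3638
  age 5: 0.03315 × 5.2 = 0.1724
R₀ = 0.0000 + 1.1326 + 0.2863 + 0.3638 + 0.1724 = 1.9551

1.96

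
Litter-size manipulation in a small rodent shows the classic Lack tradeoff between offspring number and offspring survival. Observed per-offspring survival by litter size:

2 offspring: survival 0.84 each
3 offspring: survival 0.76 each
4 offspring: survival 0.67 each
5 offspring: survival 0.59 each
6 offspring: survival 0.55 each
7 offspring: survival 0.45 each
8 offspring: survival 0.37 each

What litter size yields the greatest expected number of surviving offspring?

6

Expected surviving offspring = c × s(c):
  c=2: 2 × 0.84 = 1.680
  c=3: 3 × 0.76 = 2.280
  c=4: 4 × 0.67 = 2.680
  c=5: 5 × 0.59 = 2.950
  c=6: 6 × 0.55 = 3.300
  c=7: 7 × 0.45 = 3.150
  c=8: 8 × 0.37 = 2.960
Maximum at c = 6 (3.300 surviving offspring).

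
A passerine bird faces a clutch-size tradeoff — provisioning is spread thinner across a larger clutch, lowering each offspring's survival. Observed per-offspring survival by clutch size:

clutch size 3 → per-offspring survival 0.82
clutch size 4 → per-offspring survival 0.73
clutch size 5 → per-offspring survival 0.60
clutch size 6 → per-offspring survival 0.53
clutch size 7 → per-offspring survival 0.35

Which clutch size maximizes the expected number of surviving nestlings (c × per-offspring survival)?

6

Expected surviving nestlings = c × s(c):
  c=3: 3 × 0.82 = 2.460
  c=4: 4 × 0.73 = 2.920
  c=5: 5 × 0.60 = 3.000
  c=6: 6 × 0.53 = 3.180
  c=7: 7 × 0.35 = 2.450
Maximum at c = 6 (3.180 surviving nestlings).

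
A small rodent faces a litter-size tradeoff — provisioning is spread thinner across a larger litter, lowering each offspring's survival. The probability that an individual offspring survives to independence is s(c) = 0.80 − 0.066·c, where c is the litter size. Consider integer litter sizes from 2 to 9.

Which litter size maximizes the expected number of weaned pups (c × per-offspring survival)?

6

Expected weaned pups = c × s(c):
  c=2: 2 × 0.668 = 1.336
  c=3: 3 × 0.602 = 1.806
  c=4: 4 × 0.536 = 2.144
  c=5: 5 × 0.470 = 2.350
  c=6: 6 × 0.404 = 2.424
  c=7: 7 × 0.338 = 2.366
  c=8: 8 × 0.272 = 2.176
  c=9: 9 × 0.206 = 1.854
Maximum at c = 6 (2.424 weaned pups).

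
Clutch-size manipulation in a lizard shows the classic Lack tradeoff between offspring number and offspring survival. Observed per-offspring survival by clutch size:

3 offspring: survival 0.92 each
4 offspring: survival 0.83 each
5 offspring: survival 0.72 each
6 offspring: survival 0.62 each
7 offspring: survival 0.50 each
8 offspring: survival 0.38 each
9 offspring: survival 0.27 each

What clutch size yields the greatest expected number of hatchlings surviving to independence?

Expected hatchlings surviving to independence = c × s(c):
  c=3: 3 × 0.92 = 2.760
  c=4: 4 × 0.83 = 3.320
  c=5: 5 × 0.72 = 3.600
  c=6: 6 × 0.62 = 3.720
  c=7: 7 × 0.50 = 3.500
  c=8: 8 × 0.38 = 3.040
  c=9: 9 × 0.27 = 2.430
Maximum at c = 6 (3.720 hatchlings surviving to independence).

6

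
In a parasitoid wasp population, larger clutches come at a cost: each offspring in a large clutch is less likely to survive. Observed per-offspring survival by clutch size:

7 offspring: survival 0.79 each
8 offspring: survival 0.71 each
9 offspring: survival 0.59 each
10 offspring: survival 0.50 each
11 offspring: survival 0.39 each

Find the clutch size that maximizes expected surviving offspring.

Expected surviving offspring = c × s(c):
  c=7: 7 × 0.79 = 5.530
  c=8: 8 × 0.71 = 5.680
  c=9: 9 × 0.59 = 5.310
  c=10: 10 × 0.50 = 5.000
  c=11: 11 × 0.39 = 4.290
Maximum at c = 8 (5.680 surviving offspring).

8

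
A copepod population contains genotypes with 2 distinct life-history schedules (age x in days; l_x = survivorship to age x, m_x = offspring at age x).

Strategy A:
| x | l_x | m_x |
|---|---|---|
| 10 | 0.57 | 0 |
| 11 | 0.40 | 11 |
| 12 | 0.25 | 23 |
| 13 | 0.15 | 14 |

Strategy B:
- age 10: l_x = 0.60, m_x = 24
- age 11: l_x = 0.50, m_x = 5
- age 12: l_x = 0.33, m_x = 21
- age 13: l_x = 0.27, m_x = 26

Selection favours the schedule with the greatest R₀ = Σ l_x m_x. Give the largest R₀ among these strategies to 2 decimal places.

Strategy A: R₀ = 0.57×0 + 0.40×11 + 0.25×23 + 0.15×14 = 12.2500
Strategy B: R₀ = 0.60×24 + 0.50×5 + 0.33×21 + 0.27×26 = 30.8500
Highest R₀: strategy B with 30.8500.

30.85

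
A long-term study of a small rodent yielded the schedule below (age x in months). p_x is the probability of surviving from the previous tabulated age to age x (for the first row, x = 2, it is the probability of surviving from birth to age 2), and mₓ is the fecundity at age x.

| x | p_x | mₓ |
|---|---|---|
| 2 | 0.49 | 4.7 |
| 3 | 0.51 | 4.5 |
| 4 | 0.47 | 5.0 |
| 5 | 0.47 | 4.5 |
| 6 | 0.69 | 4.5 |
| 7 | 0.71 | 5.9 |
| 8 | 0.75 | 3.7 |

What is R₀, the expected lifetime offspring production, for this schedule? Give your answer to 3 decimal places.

4.669

Survivorship from birth: l_x = p_2·p_3·…·p_x.
  l_2 = 0.49000
  l_3 = 0.24990
  l_4 = 0.11745
  l_5 = 0.05520
  l_6 = 0.03809
  l_7 = 0.02704
  l_8 = 0.02028
R₀ = Σ l_x mₓ:
  age 2: 0.49000 × 4.7 = 2.3030
  age 3: 0.24990 × 4.5 = 1.1246
  age 4: 0.11745 × 5.0 = 0.5873
  age 5: 0.05520 × 4.5 = 0.2484
  age 6: 0.03809 × 4.5 = 0.1714
  age 7: 0.02704 × 5.9 = 0.1595
  age 8: 0.02028 × 3.7 = 0.0750
R₀ = 2.3030 + 1.1246 + 0.5873 + 0.2484 + 0.1714 + 0.1595 + 0.0750 = 4.6692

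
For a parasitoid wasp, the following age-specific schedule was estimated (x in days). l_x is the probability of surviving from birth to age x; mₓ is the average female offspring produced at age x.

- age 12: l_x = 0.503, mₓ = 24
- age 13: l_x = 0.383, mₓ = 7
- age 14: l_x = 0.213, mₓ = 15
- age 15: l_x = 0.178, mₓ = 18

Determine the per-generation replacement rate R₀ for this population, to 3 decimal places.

R₀ = Σ l_x mₓ:
  age 12: 0.503 × 24 = 12.0720
  age 13: 0.383 × 7 = 2.6810
  age 14: 0.213 × 15 = 3.1950
  age 15: 0.178 × 18 = 3.2040
R₀ = 12.0720 + 2.6810 + 3.1950 + 3.2040 = 21.1520

21.152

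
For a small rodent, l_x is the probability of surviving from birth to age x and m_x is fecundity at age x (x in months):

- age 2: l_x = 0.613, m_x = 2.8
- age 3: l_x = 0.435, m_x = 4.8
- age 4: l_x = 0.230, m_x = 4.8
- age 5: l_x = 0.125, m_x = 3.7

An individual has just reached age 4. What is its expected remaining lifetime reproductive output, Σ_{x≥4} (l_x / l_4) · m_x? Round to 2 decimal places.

6.81

l_4 = 0.230. Conditional survival from age 4 to x is l_x / l_4.
  x=4: (0.230/0.230) × 4.8 = 4.8000
  x=5: (0.125/0.230) × 3.7 = 2.0109
Sum = 4.8000 + 2.0109 = 6.8109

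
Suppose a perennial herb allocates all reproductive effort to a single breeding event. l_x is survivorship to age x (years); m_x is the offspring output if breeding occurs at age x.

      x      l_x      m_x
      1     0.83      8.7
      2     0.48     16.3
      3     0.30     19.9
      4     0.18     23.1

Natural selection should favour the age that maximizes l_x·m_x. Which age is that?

Expected offspring if breeding at age x = l_x × m_x:
  age 1: 0.83 × 8.7 = 7.221
  age 2: 0.48 × 16.3 = 7.824
  age 3: 0.30 × 19.9 = 5.970
  age 4: 0.18 × 23.1 = 4.158
Maximum at age 2 (7.824).

2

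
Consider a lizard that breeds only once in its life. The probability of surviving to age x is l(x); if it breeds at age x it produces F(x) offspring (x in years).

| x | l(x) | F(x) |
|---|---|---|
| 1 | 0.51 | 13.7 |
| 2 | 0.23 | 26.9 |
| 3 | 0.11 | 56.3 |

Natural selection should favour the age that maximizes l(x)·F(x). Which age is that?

1

Expected offspring if breeding at age x = l(x) × F(x):
  age 1: 0.51 × 13.7 = 6.987
  age 2: 0.23 × 26.9 = 6.187
  age 3: 0.11 × 56.3 = 6.193
Maximum at age 1 (6.987).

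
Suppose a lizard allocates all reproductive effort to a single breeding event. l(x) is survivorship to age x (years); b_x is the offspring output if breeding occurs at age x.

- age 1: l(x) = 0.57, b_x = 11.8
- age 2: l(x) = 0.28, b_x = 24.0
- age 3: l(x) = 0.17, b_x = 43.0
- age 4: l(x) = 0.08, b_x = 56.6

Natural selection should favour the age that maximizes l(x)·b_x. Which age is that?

3

Expected offspring if breeding at age x = l(x) × b_x:
  age 1: 0.57 × 11.8 = 6.726
  age 2: 0.28 × 24.0 = 6.720
  age 3: 0.17 × 43.0 = 7.310
  age 4: 0.08 × 56.6 = 4.528
Maximum at age 3 (7.310).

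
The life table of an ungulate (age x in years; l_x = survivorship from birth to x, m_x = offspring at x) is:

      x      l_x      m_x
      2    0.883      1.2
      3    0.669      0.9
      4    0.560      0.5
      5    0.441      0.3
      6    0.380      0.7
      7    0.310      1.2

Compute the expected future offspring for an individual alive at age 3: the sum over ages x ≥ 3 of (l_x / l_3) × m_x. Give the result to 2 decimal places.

l_3 = 0.669. Conditional survival from age 3 to x is l_x / l_3.
  x=3: (0.669/0.669) × 0.9 = 0.9000
  x=4: (0.560/0.669) × 0.5 = 0.4185
  x=5: (0.441/0.669) × 0.3 = 0.1978
  x=6: (0.380/0.669) × 0.7 = 0.3976
  x=7: (0.310/0.669) × 1.2 = 0.5561
Sum = 0.9000 + 0.4185 + 0.1978 + 0.3976 + 0.5561 = 2.4700

2.47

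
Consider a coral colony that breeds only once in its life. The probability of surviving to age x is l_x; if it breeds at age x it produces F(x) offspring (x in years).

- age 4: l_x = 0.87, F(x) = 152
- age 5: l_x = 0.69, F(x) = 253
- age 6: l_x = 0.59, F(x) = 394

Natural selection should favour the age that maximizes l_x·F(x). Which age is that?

6

Expected offspring if breeding at age x = l_x × F(x):
  age 4: 0.87 × 152 = 132.240
  age 5: 0.69 × 253 = 174.570
  age 6: 0.59 × 394 = 232.460
Maximum at age 6 (232.460).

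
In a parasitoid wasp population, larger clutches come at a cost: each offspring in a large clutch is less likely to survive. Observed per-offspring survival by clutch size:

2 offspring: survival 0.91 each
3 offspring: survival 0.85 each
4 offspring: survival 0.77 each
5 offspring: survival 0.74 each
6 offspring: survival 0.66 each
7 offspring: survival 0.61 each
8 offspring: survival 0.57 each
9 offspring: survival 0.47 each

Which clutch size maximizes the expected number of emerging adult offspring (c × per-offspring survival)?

8

Expected emerging adult offspring = c × s(c):
  c=2: 2 × 0.91 = 1.820
  c=3: 3 × 0.85 = 2.550
  c=4: 4 × 0.77 = 3.080
  c=5: 5 × 0.74 = 3.700
  c=6: 6 × 0.66 = 3.960
  c=7: 7 × 0.61 = 4.270
  c=8: 8 × 0.57 = 4.560
  c=9: 9 × 0.47 = 4.230
Maximum at c = 8 (4.560 emerging adult offspring).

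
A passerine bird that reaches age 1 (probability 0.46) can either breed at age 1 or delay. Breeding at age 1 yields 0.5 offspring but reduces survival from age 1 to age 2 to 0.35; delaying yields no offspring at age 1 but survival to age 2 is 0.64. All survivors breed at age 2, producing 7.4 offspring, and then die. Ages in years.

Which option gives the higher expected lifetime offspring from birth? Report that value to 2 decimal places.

breed at age 1: R₀ = 0.46 × (0.5 + 0.35 × 7.4) = 0.46 × 3.0900 = 1.4214
delay to age 2: R₀ = 0.46 × (0.64 × 7.4) = 0.46 × 4.7360 = 2.1786
Higher: delay to age 2 (2.1786).

2.18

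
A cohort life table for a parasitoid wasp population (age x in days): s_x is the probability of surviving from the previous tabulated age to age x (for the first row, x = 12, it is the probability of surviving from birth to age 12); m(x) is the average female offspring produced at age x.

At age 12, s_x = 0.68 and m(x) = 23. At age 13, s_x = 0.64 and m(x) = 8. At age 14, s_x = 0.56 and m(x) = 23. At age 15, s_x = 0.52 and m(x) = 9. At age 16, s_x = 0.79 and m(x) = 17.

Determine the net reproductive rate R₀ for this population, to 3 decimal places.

27.570

Survivorship from birth: l_x = s_12·s_13·…·s_x.
  l_12 = 0.68000
  l_13 = 0.43520
  l_14 = 0.24371
  l_15 = 0.12673
  l_16 = 0.10012
R₀ = Σ l_x m(x):
  age 12: 0.68000 × 23 = 15.6400
  age 13: 0.43520 × 8 = 3.4816
  age 14: 0.24371 × 23 = 5.6053
  age 15: 0.12673 × 9 = 1.1406
  age 16: 0.10012 × 17 = 1.7020
R₀ = 15.6400 + 3.4816 + 5.6053 + 1.1406 + 1.7020 = 27.5695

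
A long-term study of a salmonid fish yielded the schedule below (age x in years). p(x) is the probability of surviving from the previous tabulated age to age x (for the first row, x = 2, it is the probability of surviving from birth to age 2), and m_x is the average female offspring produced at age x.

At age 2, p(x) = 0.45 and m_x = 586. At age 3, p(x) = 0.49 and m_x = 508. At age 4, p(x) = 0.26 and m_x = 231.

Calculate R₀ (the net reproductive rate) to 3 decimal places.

Survivorship from birth: l_x = p_2·p_3·…·p_x.
  l_2 = 0.45000
  l_3 = 0.22050
  l_4 = 0.05733
R₀ = Σ l_x m_x:
  age 2: 0.45000 × 586 = 263.7000
  age 3: 0.22050 × 508 = 112.0140
  age 4: 0.05733 × 231 = 13.2432
R₀ = 263.7000 + 112.0140 + 13.2432 = 388.9572

388.957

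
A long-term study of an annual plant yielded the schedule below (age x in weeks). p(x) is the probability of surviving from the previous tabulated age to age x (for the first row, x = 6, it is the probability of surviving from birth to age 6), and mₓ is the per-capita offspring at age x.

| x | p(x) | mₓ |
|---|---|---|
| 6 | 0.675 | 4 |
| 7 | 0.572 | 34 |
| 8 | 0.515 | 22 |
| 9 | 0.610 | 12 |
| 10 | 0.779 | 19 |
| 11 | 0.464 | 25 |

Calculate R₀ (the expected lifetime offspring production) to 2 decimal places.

24.55

Survivorship from birth: l_x = p_6·p_7·…·p_x.
  l_6 = 0.67500
  l_7 = 0.38610
  l_8 = 0.19884
  l_9 = 0.12129
  l_10 = 0.09449
  l_11 = 0.04384
R₀ = Σ l_x mₓ:
  age 6: 0.67500 × 4 = 2.7000
  age 7: 0.38610 × 34 = 13.1274
  age 8: 0.19884 × 22 = 4.3745
  age 9: 0.12129 × 12 = 1.4555
  age 10: 0.09449 × 19 = 1.7953
  age 11: 0.04384 × 25 = 1.0960
R₀ = 2.7000 + 13.1274 + 4.3745 + 1.4555 + 1.7953 + 1.0960 = 24.5487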